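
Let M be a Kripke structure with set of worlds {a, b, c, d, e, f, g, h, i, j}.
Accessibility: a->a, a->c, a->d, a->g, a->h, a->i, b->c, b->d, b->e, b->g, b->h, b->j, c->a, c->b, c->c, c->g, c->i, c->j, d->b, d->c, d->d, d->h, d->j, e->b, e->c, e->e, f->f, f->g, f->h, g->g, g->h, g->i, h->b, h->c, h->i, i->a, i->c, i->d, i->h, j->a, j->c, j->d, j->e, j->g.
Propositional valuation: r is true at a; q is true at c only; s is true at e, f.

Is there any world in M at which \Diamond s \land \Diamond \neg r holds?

Let φ = \Diamond s \land \Diamond \neg r. Evaluate φ at each world:
  a (successors {a, c, d, g, h, i}): φ is false.
  b (successors {c, d, e, g, h, j}): φ is true.
  c (successors {a, b, c, g, i, j}): φ is false.
  d (successors {b, c, d, h, j}): φ is false.
  e (successors {b, c, e}): φ is true.
  f (successors {f, g, h}): φ is true.
  g (successors {g, h, i}): φ is false.
  h (successors {b, c, i}): φ is false.
  i (successors {a, c, d, h}): φ is false.
  j (successors {a, c, d, e, g}): φ is true.
Detail at b (witness):
  At b: \Diamond s is true, \Diamond \neg r is true, so \Diamond s \land \Diamond \neg r is true.
    At b: \Diamond s requires s at some successor in {c, d, e, g, h, j}.
      s holds at e, so \Diamond s is true at b.
    At b: \Diamond \neg r requires \neg r at some successor in {c, d, e, g, h, j}.
      \neg r holds at c, so \Diamond \neg r is true at b.

Yes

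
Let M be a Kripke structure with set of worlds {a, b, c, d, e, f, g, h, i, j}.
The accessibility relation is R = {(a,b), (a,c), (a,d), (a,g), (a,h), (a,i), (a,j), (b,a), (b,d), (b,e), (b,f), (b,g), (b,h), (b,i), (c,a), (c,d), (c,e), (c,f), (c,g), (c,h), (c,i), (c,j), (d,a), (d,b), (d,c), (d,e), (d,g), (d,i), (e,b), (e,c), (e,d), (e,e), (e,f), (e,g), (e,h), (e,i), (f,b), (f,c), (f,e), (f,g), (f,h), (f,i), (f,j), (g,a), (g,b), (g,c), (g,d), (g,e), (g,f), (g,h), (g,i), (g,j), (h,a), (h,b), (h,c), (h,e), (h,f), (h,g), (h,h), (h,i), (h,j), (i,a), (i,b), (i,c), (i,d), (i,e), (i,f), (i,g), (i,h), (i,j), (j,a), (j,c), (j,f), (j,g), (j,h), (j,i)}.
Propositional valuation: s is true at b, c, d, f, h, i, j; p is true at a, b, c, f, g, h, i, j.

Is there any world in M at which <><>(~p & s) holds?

Let φ = <><>(~p & s). Evaluate φ at each world:
  a (successors {b, c, d, g, h, i, j}): φ is true.
  b (successors {a, d, e, f, g, h, i}): φ is true.
  c (successors {a, d, e, f, g, h, i, j}): φ is true.
  d (successors {a, b, c, e, g, i}): φ is true.
  e (successors {b, c, d, e, f, g, h, i}): φ is true.
  f (successors {b, c, e, g, h, i, j}): φ is true.
  g (successors {a, b, c, d, e, f, h, i, j}): φ is true.
  h (successors {a, b, c, e, f, g, h, i, j}): φ is true.
  i (successors {a, b, c, d, e, f, g, h, j}): φ is true.
  j (successors {a, c, f, g, h, i}): φ is true.
Detail at a (witness):
  At a: <><>(~p & s) requires <>(~p & s) at some successor in {b, c, d, g, h, i, j}.
    <>(~p & s) holds at b, so <><>(~p & s) is true at a.
      At b: <>(~p & s) requires ~p & s at some successor in {a, d, e, f, g, h, i}.
        ~p & s holds at d, so <>(~p & s) is true at b.

Yes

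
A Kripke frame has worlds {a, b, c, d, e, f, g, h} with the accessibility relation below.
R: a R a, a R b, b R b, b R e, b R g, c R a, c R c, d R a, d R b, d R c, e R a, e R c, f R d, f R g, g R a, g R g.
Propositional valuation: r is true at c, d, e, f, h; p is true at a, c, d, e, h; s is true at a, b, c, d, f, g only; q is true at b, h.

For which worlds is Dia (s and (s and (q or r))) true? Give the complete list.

Let φ = Dia (s and (s and (q or r))). Evaluate φ at each world:
  a (successors {a, b}): φ is true.
  b (successors {b, e, g}): φ is true.
  c (successors {a, c}): φ is true.
  d (successors {a, b, c}): φ is true.
  e (successors {a, c}): φ is true.
  f (successors {d, g}): φ is true.
  g (successors {a, g}): φ is false.
  h (successors ∅): φ is false.
For instance, at f:
  At f: Dia (s and (s and (q or r))) requires s and (s and (q or r)) at some successor in {d, g}.
    s and (s and (q or r)) holds at d, so Dia (s and (s and (q or r))) is true at f.
Satisfying worlds: {a, b, c, d, e, f}

a, b, c, d, e, f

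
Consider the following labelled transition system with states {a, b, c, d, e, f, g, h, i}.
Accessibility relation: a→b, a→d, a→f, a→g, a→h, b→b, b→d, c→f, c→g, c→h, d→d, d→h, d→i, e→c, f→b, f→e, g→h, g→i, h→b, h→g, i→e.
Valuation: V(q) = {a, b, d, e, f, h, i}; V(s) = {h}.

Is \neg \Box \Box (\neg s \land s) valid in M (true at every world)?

Yes

Let φ = \neg \Box \Box (\neg s \land s). Evaluate φ at each world:
  a (successors {b, d, f, g, h}): φ is true.
  b (successors {b, d}): φ is true.
  c (successors {f, g, h}): φ is true.
  d (successors {d, h, i}): φ is true.
  e (successors {c}): φ is true.
  f (successors {b, e}): φ is true.
  g (successors {h, i}): φ is true.
  h (successors {b, g}): φ is true.
  i (successors {e}): φ is true.
For instance, at c:
  At c: \Box \Box (\neg s \land s) is false, so \neg \Box \Box (\neg s \land s) is true.
    At c: \Box \Box (\neg s \land s) requires \Box (\neg s \land s) at every successor {f, g, h}.
      \Box (\neg s \land s) fails at f, so \Box \Box (\neg s \land s) is false at c.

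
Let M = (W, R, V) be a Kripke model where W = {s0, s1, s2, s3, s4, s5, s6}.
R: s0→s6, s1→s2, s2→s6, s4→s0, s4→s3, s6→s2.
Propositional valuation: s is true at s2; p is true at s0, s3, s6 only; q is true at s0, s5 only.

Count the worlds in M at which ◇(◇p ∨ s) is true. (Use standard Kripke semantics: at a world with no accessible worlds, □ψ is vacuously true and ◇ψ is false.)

Let φ = ◇(◇p ∨ s). Evaluate φ at each world:
  s0 (successors {s6}): φ is false.
  s1 (successors {s2}): φ is true.
  s2 (successors {s6}): φ is false.
  s3 (successors ∅): φ is false.
  s4 (successors {s0, s3}): φ is true.
  s5 (successors ∅): φ is false.
  s6 (successors {s2}): φ is true.
For instance, at s6:
  At s6: ◇(◇p ∨ s) requires ◇p ∨ s at some successor in {s2}.
    ◇p ∨ s holds at s2, so ◇(◇p ∨ s) is true at s6.
      At s2: ◇p is true, s is true, so ◇p ∨ s is true.
Satisfying worlds: {s1, s4, s6}

3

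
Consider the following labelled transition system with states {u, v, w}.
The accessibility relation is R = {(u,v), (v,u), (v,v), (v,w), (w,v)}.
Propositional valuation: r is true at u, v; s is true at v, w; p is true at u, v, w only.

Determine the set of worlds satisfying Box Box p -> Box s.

Let φ = Box Box p -> Box s. Evaluate φ at each world:
  u (successors {v}): φ is true.
  v (successors {u, v, w}): φ is false.
  w (successors {v}): φ is true.
For instance, at w:
  At w: Box Box p is true, Box s is true, so Box Box p -> Box s is true.
    At w: Box Box p requires Box p at every successor {v}.
      At v: Box p is true.
    So Box Box p is true at w.
    At w: Box s requires s at every successor {v}.
      At v: s is true.
    So Box s is true at w.
Satisfying worlds: {u, w}

u, w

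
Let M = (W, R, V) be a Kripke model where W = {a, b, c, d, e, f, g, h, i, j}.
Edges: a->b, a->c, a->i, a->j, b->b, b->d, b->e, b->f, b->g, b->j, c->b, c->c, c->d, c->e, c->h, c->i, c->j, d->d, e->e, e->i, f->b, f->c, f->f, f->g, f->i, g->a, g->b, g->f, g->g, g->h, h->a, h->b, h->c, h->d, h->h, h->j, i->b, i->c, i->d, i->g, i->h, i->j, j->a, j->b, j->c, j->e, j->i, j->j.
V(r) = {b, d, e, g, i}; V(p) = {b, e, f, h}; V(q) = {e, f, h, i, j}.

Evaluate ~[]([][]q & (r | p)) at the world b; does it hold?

Recall that []ψ holds at a world iff ψ holds at every accessible world, and <>ψ holds iff ψ holds at some accessible world.
At b: []([][]q & (r | p)) is false, so ~[]([][]q & (r | p)) is true.
  At b: []([][]q & (r | p)) requires [][]q & (r | p) at every successor {b, d, e, f, g, j}.
    [][]q & (r | p) fails at b, so []([][]q & (r | p)) is false at b.
      At b: [][]q is false, r | p is true, so [][]q & (r | p) is false.

Yes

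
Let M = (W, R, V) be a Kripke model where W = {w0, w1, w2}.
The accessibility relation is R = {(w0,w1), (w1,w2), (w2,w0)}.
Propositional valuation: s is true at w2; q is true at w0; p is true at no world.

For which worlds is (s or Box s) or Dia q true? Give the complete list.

w1, w2

Recall that Box ψ holds at a world iff ψ holds at every accessible world, and Dia ψ holds iff ψ holds at some accessible world.
Let φ = (s or Box s) or Dia q. Evaluate φ at each world:
  w0 (successors {w1}): φ is false.
  w1 (successors {w2}): φ is true.
  w2 (successors {w0}): φ is true.
For instance, at w0:
  At w0: s or Box s is false, Dia q is false, so (s or Box s) or Dia q is false.
    At w0: s is false, Box s is false, so s or Box s is false.
      At w0: Box s requires s at every successor {w1}.
        s fails at w1, so Box s is false at w0.
    At w0: Dia q requires q at some successor in {w1}.
      At w1: q is false.
    So Dia q is false at w0.
Satisfying worlds: {w1, w2}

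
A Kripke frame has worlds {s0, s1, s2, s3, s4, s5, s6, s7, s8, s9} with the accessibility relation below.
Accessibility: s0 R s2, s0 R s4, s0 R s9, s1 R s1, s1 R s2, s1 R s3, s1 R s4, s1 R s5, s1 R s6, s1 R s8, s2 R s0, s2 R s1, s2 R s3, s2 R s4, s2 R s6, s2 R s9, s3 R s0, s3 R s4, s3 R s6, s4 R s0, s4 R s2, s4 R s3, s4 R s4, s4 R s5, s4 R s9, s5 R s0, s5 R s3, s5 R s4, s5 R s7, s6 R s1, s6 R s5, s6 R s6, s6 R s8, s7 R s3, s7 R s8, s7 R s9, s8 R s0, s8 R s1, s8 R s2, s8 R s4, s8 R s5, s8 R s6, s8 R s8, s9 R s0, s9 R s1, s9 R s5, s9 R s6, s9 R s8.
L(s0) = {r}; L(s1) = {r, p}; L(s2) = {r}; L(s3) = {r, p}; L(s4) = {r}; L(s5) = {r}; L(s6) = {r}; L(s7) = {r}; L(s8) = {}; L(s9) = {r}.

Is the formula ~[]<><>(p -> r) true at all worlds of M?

No

Recall that []ψ holds at a world iff ψ holds at every accessible world, and <>ψ holds iff ψ holds at some accessible world.
Let φ = ~[]<><>(p -> r). Evaluate φ at each world:
  s0 (successors {s2, s4, s9}): φ is false.
  s1 (successors {s1, s2, s3, s4, s5, s6, s8}): φ is false.
  s2 (successors {s0, s1, s3, s4, s6, s9}): φ is false.
  s3 (successors {s0, s4, s6}): φ is false.
  s4 (successors {s0, s2, s3, s4, s5, s9}): φ is false.
  s5 (successors {s0, s3, s4, s7}): φ is false.
  s6 (successors {s1, s5, s6, s8}): φ is false.
  s7 (successors {s3, s8, s9}): φ is false.
  s8 (successors {s0, s1, s2, s4, s5, s6, s8}): φ is false.
  s9 (successors {s0, s1, s5, s6, s8}): φ is false.
Detail at s0 (counterexample):
  At s0: []<><>(p -> r) is true, so ~[]<><>(p -> r) is false.
    At s0: []<><>(p -> r) requires <><>(p -> r) at every successor {s2, s4, s9}.
      At s2: <><>(p -> r) is true.
      At s4: <><>(p -> r) is true.
      At s9: <><>(p -> r) is true.
    So []<><>(p -> r) is true at s0.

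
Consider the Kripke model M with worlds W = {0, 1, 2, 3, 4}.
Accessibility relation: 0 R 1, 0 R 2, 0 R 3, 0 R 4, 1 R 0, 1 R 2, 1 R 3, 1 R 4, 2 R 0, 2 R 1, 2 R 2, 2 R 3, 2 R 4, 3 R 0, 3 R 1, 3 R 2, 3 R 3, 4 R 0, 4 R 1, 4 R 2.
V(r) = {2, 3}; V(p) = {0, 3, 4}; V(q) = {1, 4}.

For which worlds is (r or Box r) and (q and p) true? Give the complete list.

none

Let φ = (r or Box r) and (q and p). Evaluate φ at each world:
  0 (successors {1, 2, 3, 4}): φ is false.
  1 (successors {0, 2, 3, 4}): φ is false.
  2 (successors {0, 1, 2, 3, 4}): φ is false.
  3 (successors {0, 1, 2, 3}): φ is false.
  4 (successors {0, 1, 2}): φ is false.
For instance, at 0:
  At 0: r or Box r is false, q and p is false, so (r or Box r) and (q and p) is false.
    At 0: r is false, Box r is false, so r or Box r is false.
      At 0: Box r requires r at every successor {1, 2, 3, 4}.
        r fails at 1, so Box r is false at 0.
Satisfying worlds: none.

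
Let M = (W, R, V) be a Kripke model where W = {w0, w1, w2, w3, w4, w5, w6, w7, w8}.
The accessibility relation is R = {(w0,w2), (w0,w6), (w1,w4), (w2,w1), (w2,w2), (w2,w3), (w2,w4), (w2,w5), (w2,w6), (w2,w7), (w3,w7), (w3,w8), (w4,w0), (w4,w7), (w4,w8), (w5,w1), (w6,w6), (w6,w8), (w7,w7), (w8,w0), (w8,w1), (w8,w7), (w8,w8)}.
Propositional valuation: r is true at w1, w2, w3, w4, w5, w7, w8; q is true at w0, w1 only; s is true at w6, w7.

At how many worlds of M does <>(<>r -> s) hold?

7

Let φ = <>(<>r -> s). Evaluate φ at each world:
  w0 (successors {w2, w6}): φ is true.
  w1 (successors {w4}): φ is false.
  w2 (successors {w1, w2, w3, w4, w5, w6, w7}): φ is true.
  w3 (successors {w7, w8}): φ is true.
  w4 (successors {w0, w7, w8}): φ is true.
  w5 (successors {w1}): φ is false.
  w6 (successors {w6, w8}): φ is true.
  w7 (successors {w7}): φ is true.
  w8 (successors {w0, w1, w7, w8}): φ is true.
For instance, at w1:
  At w1: <>(<>r -> s) requires <>r -> s at some successor in {w4}.
    At w4: <>r -> s is false.
  So <>(<>r -> s) is false at w1.
Satisfying worlds: {w0, w2, w3, w4, w6, w7, w8}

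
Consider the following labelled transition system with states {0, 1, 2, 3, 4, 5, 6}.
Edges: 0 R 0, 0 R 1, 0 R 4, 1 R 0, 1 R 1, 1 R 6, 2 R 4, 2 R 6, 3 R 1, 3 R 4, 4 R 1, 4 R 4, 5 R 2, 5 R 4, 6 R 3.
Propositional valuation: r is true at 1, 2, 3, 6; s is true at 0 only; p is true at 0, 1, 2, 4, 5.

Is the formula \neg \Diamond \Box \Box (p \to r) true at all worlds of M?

Yes

Let φ = \neg \Diamond \Box \Box (p \to r). Evaluate φ at each world:
  0 (successors {0, 1, 4}): φ is true.
  1 (successors {0, 1, 6}): φ is true.
  2 (successors {4, 6}): φ is true.
  3 (successors {1, 4}): φ is true.
  4 (successors {1, 4}): φ is true.
  5 (successors {2, 4}): φ is true.
  6 (successors {3}): φ is true.
For instance, at 2:
  At 2: \Diamond \Box \Box (p \to r) is false, so \neg \Diamond \Box \Box (p \to r) is true.
    At 2: \Diamond \Box \Box (p \to r) requires \Box \Box (p \to r) at some successor in {4, 6}.
      At 4: \Box \Box (p \to r) is false.
      At 6: \Box \Box (p \to r) is false.
    So \Diamond \Box \Box (p \to r) is false at 2.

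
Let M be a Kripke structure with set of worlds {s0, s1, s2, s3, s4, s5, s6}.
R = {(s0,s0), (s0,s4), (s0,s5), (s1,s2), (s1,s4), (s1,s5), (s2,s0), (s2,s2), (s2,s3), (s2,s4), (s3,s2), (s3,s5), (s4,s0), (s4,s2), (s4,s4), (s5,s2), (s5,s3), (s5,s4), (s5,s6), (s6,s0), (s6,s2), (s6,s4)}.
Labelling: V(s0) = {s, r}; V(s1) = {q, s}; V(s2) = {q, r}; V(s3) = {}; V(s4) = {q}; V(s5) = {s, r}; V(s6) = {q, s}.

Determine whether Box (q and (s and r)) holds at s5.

Recall that Box ψ holds at a world iff ψ holds at every accessible world, and Dia ψ holds iff ψ holds at some accessible world.
At s5: Box (q and (s and r)) requires q and (s and r) at every successor {s2, s3, s4, s6}.
  q and (s and r) fails at s2, so Box (q and (s and r)) is false at s5.

No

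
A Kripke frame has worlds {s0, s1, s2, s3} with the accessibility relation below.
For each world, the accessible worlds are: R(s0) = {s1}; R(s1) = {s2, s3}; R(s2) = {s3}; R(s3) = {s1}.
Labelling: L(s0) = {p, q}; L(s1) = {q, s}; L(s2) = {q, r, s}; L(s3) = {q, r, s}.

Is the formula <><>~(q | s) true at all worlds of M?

Recall that <>ψ holds at a world iff ψ holds at some accessible world.
Let φ = <><>~(q | s). Evaluate φ at each world:
  s0 (successors {s1}): φ is false.
  s1 (successors {s2, s3}): φ is false.
  s2 (successors {s3}): φ is false.
  s3 (successors {s1}): φ is false.
Detail at s0 (counterexample):
  At s0: <><>~(q | s) requires <>~(q | s) at some successor in {s1}.
    At s1: <>~(q | s) is false.
  So <><>~(q | s) is false at s0.

No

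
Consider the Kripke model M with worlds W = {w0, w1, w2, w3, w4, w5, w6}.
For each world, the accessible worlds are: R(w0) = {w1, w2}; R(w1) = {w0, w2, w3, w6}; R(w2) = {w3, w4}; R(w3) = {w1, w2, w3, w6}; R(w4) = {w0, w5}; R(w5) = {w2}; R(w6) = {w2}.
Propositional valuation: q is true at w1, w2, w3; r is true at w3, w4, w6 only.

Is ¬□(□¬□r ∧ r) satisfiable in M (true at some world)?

Recall that □ψ holds at a world iff ψ holds at every accessible world, and ◇ψ holds iff ψ holds at some accessible world.
Let φ = ¬□(□¬□r ∧ r). Evaluate φ at each world:
  w0 (successors {w1, w2}): φ is true.
  w1 (successors {w0, w2, w3, w6}): φ is true.
  w2 (successors {w3, w4}): φ is true.
  w3 (successors {w1, w2, w3, w6}): φ is true.
  w4 (successors {w0, w5}): φ is true.
  w5 (successors {w2}): φ is true.
  w6 (successors {w2}): φ is true.
Detail at w0 (witness):
  At w0: □(□¬□r ∧ r) is false, so ¬□(□¬□r ∧ r) is true.
    At w0: □(□¬□r ∧ r) requires □¬□r ∧ r at every successor {w1, w2}.
      □¬□r ∧ r fails at w1, so □(□¬□r ∧ r) is false at w0.

Yes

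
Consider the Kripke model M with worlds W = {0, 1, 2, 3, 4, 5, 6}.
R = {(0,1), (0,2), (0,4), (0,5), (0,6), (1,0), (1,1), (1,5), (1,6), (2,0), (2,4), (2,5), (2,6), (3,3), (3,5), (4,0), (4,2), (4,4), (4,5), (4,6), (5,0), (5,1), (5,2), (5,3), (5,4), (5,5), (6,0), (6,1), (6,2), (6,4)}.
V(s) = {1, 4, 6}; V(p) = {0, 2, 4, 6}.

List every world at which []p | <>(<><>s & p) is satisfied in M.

0, 1, 2, 4, 5, 6

Let φ = []p | <>(<><>s & p). Evaluate φ at each world:
  0 (successors {1, 2, 4, 5, 6}): φ is true.
  1 (successors {0, 1, 5, 6}): φ is true.
  2 (successors {0, 4, 5, 6}): φ is true.
  3 (successors {3, 5}): φ is false.
  4 (successors {0, 2, 4, 5, 6}): φ is true.
  5 (successors {0, 1, 2, 3, 4, 5}): φ is true.
  6 (successors {0, 1, 2, 4}): φ is true.
For instance, at 2:
  At 2: []p is false, <>(<><>s & p) is true, so []p | <>(<><>s & p) is true.
    At 2: []p requires p at every successor {0, 4, 5, 6}.
      p fails at 5, so []p is false at 2.
    At 2: <>(<><>s & p) requires <><>s & p at some successor in {0, 4, 5, 6}.
      <><>s & p holds at 0, so <>(<><>s & p) is true at 2.
Satisfying worlds: {0, 1, 2, 4, 5, 6}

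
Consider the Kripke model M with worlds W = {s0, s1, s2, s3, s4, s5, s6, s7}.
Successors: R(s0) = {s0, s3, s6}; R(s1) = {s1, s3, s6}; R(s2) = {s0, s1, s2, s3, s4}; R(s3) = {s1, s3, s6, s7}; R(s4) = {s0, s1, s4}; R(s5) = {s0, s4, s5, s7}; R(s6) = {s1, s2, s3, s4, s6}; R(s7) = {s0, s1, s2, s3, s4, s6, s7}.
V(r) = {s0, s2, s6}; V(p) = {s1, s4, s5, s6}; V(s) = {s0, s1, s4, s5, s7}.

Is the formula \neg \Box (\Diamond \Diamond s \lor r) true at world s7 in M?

At s7: \Box (\Diamond \Diamond s \lor r) is true, so \neg \Box (\Diamond \Diamond s \lor r) is false.
  At s7: \Box (\Diamond \Diamond s \lor r) requires \Diamond \Diamond s \lor r at every successor {s0, s1, s2, s3, s4, s6, s7}.
    At s0: \Diamond \Diamond s \lor r is true.
    At s1: \Diamond \Diamond s \lor r is true.
    At s2: \Diamond \Diamond s \lor r is true.
    At s3: \Diamond \Diamond s \lor r is true.
    At s4: \Diamond \Diamond s \lor r is true.
    At s6: \Diamond \Diamond s \lor r is true.
    At s7: \Diamond \Diamond s \lor r is true.
  So \Box (\Diamond \Diamond s \lor r) is true at s7.

No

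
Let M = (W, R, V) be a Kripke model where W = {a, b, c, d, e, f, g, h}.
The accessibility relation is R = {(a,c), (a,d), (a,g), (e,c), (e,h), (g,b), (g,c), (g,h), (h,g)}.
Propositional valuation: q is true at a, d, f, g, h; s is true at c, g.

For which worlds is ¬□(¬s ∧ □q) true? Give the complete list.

a, e, g, h

Let φ = ¬□(¬s ∧ □q). Evaluate φ at each world:
  a (successors {c, d, g}): φ is true.
  b (successors ∅): φ is false.
  c (successors ∅): φ is false.
  d (successors ∅): φ is false.
  e (successors {c, h}): φ is true.
  f (successors ∅): φ is false.
  g (successors {b, c, h}): φ is true.
  h (successors {g}): φ is true.
For instance, at h:
  At h: □(¬s ∧ □q) is false, so ¬□(¬s ∧ □q) is true.
    At h: □(¬s ∧ □q) requires ¬s ∧ □q at every successor {g}.
      ¬s ∧ □q fails at g, so □(¬s ∧ □q) is false at h.
Satisfying worlds: {a, e, g, h}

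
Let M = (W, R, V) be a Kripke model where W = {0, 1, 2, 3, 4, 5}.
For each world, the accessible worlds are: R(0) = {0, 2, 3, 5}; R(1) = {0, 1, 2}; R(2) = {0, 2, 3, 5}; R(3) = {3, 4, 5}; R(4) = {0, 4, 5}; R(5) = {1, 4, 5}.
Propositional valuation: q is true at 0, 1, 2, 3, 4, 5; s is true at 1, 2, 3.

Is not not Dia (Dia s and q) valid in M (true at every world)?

Yes

Recall that Dia ψ holds at a world iff ψ holds at some accessible world.
Let φ = not not Dia (Dia s and q). Evaluate φ at each world:
  0 (successors {0, 2, 3, 5}): φ is true.
  1 (successors {0, 1, 2}): φ is true.
  2 (successors {0, 2, 3, 5}): φ is true.
  3 (successors {3, 4, 5}): φ is true.
  4 (successors {0, 4, 5}): φ is true.
  5 (successors {1, 4, 5}): φ is true.
For instance, at 2:
  At 2: not Dia (Dia s and q) is false, so not not Dia (Dia s and q) is true.
    At 2: Dia (Dia s and q) is true, so not Dia (Dia s and q) is false.
      At 2: Dia (Dia s and q) requires Dia s and q at some successor in {0, 2, 3, 5}.
        Dia s and q holds at 0, so Dia (Dia s and q) is true at 2.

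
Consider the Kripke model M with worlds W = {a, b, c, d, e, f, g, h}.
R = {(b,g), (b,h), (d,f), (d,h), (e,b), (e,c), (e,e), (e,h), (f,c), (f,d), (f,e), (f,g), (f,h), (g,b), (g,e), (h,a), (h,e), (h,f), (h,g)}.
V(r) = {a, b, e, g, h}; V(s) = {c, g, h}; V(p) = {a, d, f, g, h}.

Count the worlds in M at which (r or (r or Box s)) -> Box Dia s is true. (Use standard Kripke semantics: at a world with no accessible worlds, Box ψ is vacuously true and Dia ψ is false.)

5

Let φ = (r or (r or Box s)) -> Box Dia s. Evaluate φ at each world:
  a (successors ∅): φ is true.
  b (successors {g, h}): φ is false.
  c (successors ∅): φ is true.
  d (successors {f, h}): φ is true.
  e (successors {b, c, e, h}): φ is false.
  f (successors {c, d, e, g, h}): φ is true.
  g (successors {b, e}): φ is true.
  h (successors {a, e, f, g}): φ is false.
For instance, at g:
  At g: r or (r or Box s) is true, Box Dia s is true, so (r or (r or Box s)) -> Box Dia s is true.
    At g: r is true, r or Box s is true, so r or (r or Box s) is true.
      At g: r is true, Box s is false, so r or Box s is true.
    At g: Box Dia s requires Dia s at every successor {b, e}.
      At b: Dia s is true.
      At e: Dia s is true.
    So Box Dia s is true at g.
Satisfying worlds: {a, c, d, f, g}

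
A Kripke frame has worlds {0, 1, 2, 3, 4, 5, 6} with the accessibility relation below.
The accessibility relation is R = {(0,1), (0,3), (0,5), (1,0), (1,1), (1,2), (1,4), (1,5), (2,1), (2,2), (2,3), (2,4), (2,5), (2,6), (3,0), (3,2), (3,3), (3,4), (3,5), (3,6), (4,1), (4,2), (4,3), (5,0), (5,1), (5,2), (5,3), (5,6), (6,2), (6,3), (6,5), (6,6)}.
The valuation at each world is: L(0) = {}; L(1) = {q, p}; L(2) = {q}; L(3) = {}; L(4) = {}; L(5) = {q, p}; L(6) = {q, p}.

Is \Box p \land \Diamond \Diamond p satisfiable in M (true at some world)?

Let φ = \Box p \land \Diamond \Diamond p. Evaluate φ at each world:
  0 (successors {1, 3, 5}): φ is false.
  1 (successors {0, 1, 2, 4, 5}): φ is false.
  2 (successors {1, 2, 3, 4, 5, 6}): φ is false.
  3 (successors {0, 2, 3, 4, 5, 6}): φ is false.
  4 (successors {1, 2, 3}): φ is false.
  5 (successors {0, 1, 2, 3, 6}): φ is false.
  6 (successors {2, 3, 5, 6}): φ is false.
For instance, at 6:
  At 6: \Box p is false, \Diamond \Diamond p is true, so \Box p \land \Diamond \Diamond p is false.
    At 6: \Box p requires p at every successor {2, 3, 5, 6}.
      p fails at 2, so \Box p is false at 6.
    At 6: \Diamond \Diamond p requires \Diamond p at some successor in {2, 3, 5, 6}.
      \Diamond p holds at 2, so \Diamond \Diamond p is true at 6.

No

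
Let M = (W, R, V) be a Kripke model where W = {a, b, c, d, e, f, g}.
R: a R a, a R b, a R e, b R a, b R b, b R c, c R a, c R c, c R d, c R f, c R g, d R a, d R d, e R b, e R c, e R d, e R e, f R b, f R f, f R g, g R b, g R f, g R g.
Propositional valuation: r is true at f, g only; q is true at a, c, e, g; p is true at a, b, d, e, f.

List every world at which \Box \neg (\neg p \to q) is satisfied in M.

none

Recall that \Box ψ holds at a world iff ψ holds at every accessible world, and \Diamond ψ holds iff ψ holds at some accessible world.
Let φ = \Box \neg (\neg p \to q). Evaluate φ at each world:
  a (successors {a, b, e}): φ is false.
  b (successors {a, b, c}): φ is false.
  c (successors {a, c, d, f, g}): φ is false.
  d (successors {a, d}): φ is false.
  e (successors {b, c, d, e}): φ is false.
  f (successors {b, f, g}): φ is false.
  g (successors {b, f, g}): φ is false.
For instance, at e:
  At e: \Box \neg (\neg p \to q) requires \neg (\neg p \to q) at every successor {b, c, d, e}.
    \neg (\neg p \to q) fails at b, so \Box \neg (\neg p \to q) is false at e.
Satisfying worlds: none.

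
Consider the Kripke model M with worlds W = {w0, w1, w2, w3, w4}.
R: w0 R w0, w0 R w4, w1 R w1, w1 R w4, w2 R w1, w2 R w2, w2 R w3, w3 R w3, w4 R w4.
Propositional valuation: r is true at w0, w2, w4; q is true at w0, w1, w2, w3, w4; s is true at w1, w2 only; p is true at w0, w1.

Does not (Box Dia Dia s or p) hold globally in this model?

No

Recall that Box ψ holds at a world iff ψ holds at every accessible world, and Dia ψ holds iff ψ holds at some accessible world.
Let φ = not (Box Dia Dia s or p). Evaluate φ at each world:
  w0 (successors {w0, w4}): φ is false.
  w1 (successors {w1, w4}): φ is false.
  w2 (successors {w1, w2, w3}): φ is true.
  w3 (successors {w3}): φ is true.
  w4 (successors {w4}): φ is true.
Detail at w0 (counterexample):
  At w0: Box Dia Dia s or p is true, so not (Box Dia Dia s or p) is false.
    At w0: Box Dia Dia s is false, p is true, so Box Dia Dia s or p is true.
      At w0: Box Dia Dia s requires Dia Dia s at every successor {w0, w4}.
        Dia Dia s fails at w0, so Box Dia Dia s is false at w0.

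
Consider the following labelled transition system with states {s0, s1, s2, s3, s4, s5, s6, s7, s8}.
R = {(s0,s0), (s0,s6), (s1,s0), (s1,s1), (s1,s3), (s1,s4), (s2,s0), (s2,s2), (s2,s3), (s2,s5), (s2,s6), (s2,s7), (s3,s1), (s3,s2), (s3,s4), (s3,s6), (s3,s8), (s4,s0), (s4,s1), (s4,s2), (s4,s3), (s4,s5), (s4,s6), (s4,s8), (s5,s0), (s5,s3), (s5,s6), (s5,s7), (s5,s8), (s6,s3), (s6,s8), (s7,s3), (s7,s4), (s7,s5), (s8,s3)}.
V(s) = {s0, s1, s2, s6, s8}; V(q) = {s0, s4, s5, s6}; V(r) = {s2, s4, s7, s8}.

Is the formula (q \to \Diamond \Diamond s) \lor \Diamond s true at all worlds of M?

Yes

Recall that \Diamond ψ holds at a world iff ψ holds at some accessible world.
Let φ = (q \to \Diamond \Diamond s) \lor \Diamond s. Evaluate φ at each world:
  s0 (successors {s0, s6}): φ is true.
  s1 (successors {s0, s1, s3, s4}): φ is true.
  s2 (successors {s0, s2, s3, s5, s6, s7}): φ is true.
  s3 (successors {s1, s2, s4, s6, s8}): φ is true.
  s4 (successors {s0, s1, s2, s3, s5, s6, s8}): φ is true.
  s5 (successors {s0, s3, s6, s7, s8}): φ is true.
  s6 (successors {s3, s8}): φ is true.
  s7 (successors {s3, s4, s5}): φ is true.
  s8 (successors {s3}): φ is true.
For instance, at s5:
  At s5: q \to \Diamond \Diamond s is true, \Diamond s is true, so (q \to \Diamond \Diamond s) \lor \Diamond s is true.
    At s5: q is true, \Diamond \Diamond s is true, so q \to \Diamond \Diamond s is true.
      At s5: \Diamond \Diamond s requires \Diamond s at some successor in {s0, s3, s6, s7, s8}.
        \Diamond s holds at s0, so \Diamond \Diamond s is true at s5.
    At s5: \Diamond s requires s at some successor in {s0, s3, s6, s7, s8}.
      s holds at s0, so \Diamond s is true at s5.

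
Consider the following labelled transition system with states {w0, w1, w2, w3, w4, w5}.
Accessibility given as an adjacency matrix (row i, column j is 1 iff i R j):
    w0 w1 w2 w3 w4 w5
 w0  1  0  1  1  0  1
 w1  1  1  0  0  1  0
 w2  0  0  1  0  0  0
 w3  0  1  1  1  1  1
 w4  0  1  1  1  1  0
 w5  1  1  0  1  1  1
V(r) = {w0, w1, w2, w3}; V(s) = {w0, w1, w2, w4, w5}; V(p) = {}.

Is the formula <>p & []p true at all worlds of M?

Let φ = <>p & []p. Evaluate φ at each world:
  w0 (successors {w0, w2, w3, w5}): φ is false.
  w1 (successors {w0, w1, w4}): φ is false.
  w2 (successors {w2}): φ is false.
  w3 (successors {w1, w2, w3, w4, w5}): φ is false.
  w4 (successors {w1, w2, w3, w4}): φ is false.
  w5 (successors {w0, w1, w3, w4, w5}): φ is false.
Detail at w0 (counterexample):
  At w0: <>p is false, []p is false, so <>p & []p is false.
    At w0: <>p requires p at some successor in {w0, w2, w3, w5}.
      At w0: p is false.
      At w2: p is false.
      At w3: p is false.
      At w5: p is false.
    So <>p is false at w0.
    At w0: []p requires p at every successor {w0, w2, w3, w5}.
      p fails at w0, so []p is false at w0.

No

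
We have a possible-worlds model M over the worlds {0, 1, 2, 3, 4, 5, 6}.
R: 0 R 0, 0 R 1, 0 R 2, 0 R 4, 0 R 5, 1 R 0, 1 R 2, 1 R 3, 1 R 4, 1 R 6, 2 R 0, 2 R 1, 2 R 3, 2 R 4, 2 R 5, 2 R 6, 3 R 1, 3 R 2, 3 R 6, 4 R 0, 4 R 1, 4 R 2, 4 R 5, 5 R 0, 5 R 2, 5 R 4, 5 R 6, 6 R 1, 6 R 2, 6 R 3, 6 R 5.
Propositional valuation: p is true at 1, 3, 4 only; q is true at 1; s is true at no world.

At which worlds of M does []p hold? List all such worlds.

none

Let φ = []p. Evaluate φ at each world:
  0 (successors {0, 1, 2, 4, 5}): φ is false.
  1 (successors {0, 2, 3, 4, 6}): φ is false.
  2 (successors {0, 1, 3, 4, 5, 6}): φ is false.
  3 (successors {1, 2, 6}): φ is false.
  4 (successors {0, 1, 2, 5}): φ is false.
  5 (successors {0, 2, 4, 6}): φ is false.
  6 (successors {1, 2, 3, 5}): φ is false.
For instance, at 2:
  At 2: []p requires p at every successor {0, 1, 3, 4, 5, 6}.
    p fails at 0, so []p is false at 2.
Satisfying worlds: none.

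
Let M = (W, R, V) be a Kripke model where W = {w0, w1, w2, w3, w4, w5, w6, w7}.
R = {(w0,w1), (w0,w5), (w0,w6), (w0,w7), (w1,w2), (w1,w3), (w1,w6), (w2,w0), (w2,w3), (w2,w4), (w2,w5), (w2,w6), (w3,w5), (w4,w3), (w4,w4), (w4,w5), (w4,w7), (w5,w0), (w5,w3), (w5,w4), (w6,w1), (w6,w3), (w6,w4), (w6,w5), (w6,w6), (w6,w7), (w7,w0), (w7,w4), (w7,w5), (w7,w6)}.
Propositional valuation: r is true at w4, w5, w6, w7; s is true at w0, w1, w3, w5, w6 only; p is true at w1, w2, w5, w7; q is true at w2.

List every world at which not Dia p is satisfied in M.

w5

Let φ = not Dia p. Evaluate φ at each world:
  w0 (successors {w1, w5, w6, w7}): φ is false.
  w1 (successors {w2, w3, w6}): φ is false.
  w2 (successors {w0, w3, w4, w5, w6}): φ is false.
  w3 (successors {w5}): φ is false.
  w4 (successors {w3, w4, w5, w7}): φ is false.
  w5 (successors {w0, w3, w4}): φ is true.
  w6 (successors {w1, w3, w4, w5, w6, w7}): φ is false.
  w7 (successors {w0, w4, w5, w6}): φ is false.
For instance, at w2:
  At w2: Dia p is true, so not Dia p is false.
    At w2: Dia p requires p at some successor in {w0, w3, w4, w5, w6}.
      p holds at w5, so Dia p is true at w2.
Satisfying worlds: {w5}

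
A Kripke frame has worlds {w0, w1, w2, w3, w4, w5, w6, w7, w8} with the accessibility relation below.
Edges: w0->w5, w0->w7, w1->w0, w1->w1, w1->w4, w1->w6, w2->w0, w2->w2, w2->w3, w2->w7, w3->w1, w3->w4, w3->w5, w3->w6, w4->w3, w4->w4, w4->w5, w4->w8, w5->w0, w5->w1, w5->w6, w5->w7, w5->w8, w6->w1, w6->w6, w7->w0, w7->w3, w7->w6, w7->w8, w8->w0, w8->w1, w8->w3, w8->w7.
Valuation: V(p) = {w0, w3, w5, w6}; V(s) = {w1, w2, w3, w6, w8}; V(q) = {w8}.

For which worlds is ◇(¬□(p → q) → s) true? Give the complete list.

w1, w2, w3, w4, w5, w6, w7, w8

Recall that □ψ holds at a world iff ψ holds at every accessible world, and ◇ψ holds iff ψ holds at some accessible world.
Let φ = ◇(¬□(p → q) → s). Evaluate φ at each world:
  w0 (successors {w5, w7}): φ is false.
  w1 (successors {w0, w1, w4, w6}): φ is true.
  w2 (successors {w0, w2, w3, w7}): φ is true.
  w3 (successors {w1, w4, w5, w6}): φ is true.
  w4 (successors {w3, w4, w5, w8}): φ is true.
  w5 (successors {w0, w1, w6, w7, w8}): φ is true.
  w6 (successors {w1, w6}): φ is true.
  w7 (successors {w0, w3, w6, w8}): φ is true.
  w8 (successors {w0, w1, w3, w7}): φ is true.
For instance, at w4:
  At w4: ◇(¬□(p → q) → s) requires ¬□(p → q) → s at some successor in {w3, w4, w5, w8}.
    ¬□(p → q) → s holds at w3, so ◇(¬□(p → q) → s) is true at w4.
      At w3: ¬□(p → q) is true, s is true, so ¬□(p → q) → s is true.
Satisfying worlds: {w1, w2, w3, w4, w5, w6, w7, w8}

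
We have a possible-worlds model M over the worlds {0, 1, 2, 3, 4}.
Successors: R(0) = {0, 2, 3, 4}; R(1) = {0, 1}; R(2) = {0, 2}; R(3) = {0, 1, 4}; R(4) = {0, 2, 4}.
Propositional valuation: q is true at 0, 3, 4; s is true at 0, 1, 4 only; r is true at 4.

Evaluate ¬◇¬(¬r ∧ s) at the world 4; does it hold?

At 4: ◇¬(¬r ∧ s) is true, so ¬◇¬(¬r ∧ s) is false.
  At 4: ◇¬(¬r ∧ s) requires ¬(¬r ∧ s) at some successor in {0, 2, 4}.
    ¬(¬r ∧ s) holds at 2, so ◇¬(¬r ∧ s) is true at 4.

No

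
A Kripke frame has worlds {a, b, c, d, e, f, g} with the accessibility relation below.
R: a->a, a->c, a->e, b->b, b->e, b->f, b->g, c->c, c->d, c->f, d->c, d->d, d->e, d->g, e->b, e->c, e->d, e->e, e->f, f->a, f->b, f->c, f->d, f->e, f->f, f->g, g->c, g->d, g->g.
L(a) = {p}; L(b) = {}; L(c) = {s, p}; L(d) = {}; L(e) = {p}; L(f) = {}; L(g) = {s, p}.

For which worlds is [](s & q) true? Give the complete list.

Recall that []ψ holds at a world iff ψ holds at every accessible world, and <>ψ holds iff ψ holds at some accessible world.
Let φ = [](s & q). Evaluate φ at each world:
  a (successors {a, c, e}): φ is false.
  b (successors {b, e, f, g}): φ is false.
  c (successors {c, d, f}): φ is false.
  d (successors {c, d, e, g}): φ is false.
  e (successors {b, c, d, e, f}): φ is false.
  f (successors {a, b, c, d, e, f, g}): φ is false.
  g (successors {c, d, g}): φ is false.
For instance, at c:
  At c: [](s & q) requires s & q at every successor {c, d, f}.
    s & q fails at c, so [](s & q) is false at c.
Satisfying worlds: none.

none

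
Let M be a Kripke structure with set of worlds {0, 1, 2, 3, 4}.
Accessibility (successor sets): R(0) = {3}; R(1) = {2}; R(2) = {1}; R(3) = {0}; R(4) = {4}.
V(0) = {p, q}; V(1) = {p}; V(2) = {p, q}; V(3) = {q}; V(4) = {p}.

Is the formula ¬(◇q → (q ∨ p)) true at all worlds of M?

Let φ = ¬(◇q → (q ∨ p)). Evaluate φ at each world:
  0 (successors {3}): φ is false.
  1 (successors {2}): φ is false.
  2 (successors {1}): φ is false.
  3 (successors {0}): φ is false.
  4 (successors {4}): φ is false.
Detail at 0 (counterexample):
  At 0: ◇q → (q ∨ p) is true, so ¬(◇q → (q ∨ p)) is false.
    At 0: ◇q is true, q ∨ p is true, so ◇q → (q ∨ p) is true.
      At 0: ◇q requires q at some successor in {3}.
        q holds at 3, so ◇q is true at 0.

No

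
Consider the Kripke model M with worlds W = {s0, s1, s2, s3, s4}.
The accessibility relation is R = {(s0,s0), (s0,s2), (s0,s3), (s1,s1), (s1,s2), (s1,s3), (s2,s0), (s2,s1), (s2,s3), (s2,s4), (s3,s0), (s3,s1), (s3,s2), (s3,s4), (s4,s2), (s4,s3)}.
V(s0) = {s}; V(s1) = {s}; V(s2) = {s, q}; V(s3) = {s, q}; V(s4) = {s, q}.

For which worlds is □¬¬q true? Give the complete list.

s4

Recall that □ψ holds at a world iff ψ holds at every accessible world, and ◇ψ holds iff ψ holds at some accessible world.
Let φ = □¬¬q. Evaluate φ at each world:
  s0 (successors {s0, s2, s3}): φ is false.
  s1 (successors {s1, s2, s3}): φ is false.
  s2 (successors {s0, s1, s3, s4}): φ is false.
  s3 (successors {s0, s1, s2, s4}): φ is false.
  s4 (successors {s2, s3}): φ is true.
For instance, at s0:
  At s0: □¬¬q requires ¬¬q at every successor {s0, s2, s3}.
    ¬¬q fails at s0, so □¬¬q is false at s0.
Satisfying worlds: {s4}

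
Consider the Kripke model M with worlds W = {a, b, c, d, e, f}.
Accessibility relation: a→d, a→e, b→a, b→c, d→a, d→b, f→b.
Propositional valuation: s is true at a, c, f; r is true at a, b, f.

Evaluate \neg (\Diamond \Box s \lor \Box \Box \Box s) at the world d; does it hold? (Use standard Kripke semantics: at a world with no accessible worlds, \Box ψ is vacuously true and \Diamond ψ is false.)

At d: \Diamond \Box s \lor \Box \Box \Box s is true, so \neg (\Diamond \Box s \lor \Box \Box \Box s) is false.
  At d: \Diamond \Box s is true, \Box \Box \Box s is false, so \Diamond \Box s \lor \Box \Box \Box s is true.
    At d: \Diamond \Box s requires \Box s at some successor in {a, b}.
      \Box s holds at b, so \Diamond \Box s is true at d.
    At d: \Box \Box \Box s requires \Box \Box s at every successor {a, b}.
      \Box \Box s fails at a, so \Box \Box \Box s is false at d.

No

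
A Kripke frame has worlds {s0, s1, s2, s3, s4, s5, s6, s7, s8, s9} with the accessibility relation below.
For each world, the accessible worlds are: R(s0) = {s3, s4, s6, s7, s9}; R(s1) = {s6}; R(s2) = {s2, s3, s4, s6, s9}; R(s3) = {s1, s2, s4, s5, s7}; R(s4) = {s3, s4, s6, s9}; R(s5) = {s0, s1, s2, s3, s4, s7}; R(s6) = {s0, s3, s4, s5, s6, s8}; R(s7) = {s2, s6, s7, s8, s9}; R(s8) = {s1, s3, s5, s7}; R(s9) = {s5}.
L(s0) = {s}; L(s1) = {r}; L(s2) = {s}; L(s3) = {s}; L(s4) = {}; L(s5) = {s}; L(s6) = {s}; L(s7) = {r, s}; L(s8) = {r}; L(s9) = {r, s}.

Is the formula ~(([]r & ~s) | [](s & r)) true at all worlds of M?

Yes

Let φ = ~(([]r & ~s) | [](s & r)). Evaluate φ at each world:
  s0 (successors {s3, s4, s6, s7, s9}): φ is true.
  s1 (successors {s6}): φ is true.
  s2 (successors {s2, s3, s4, s6, s9}): φ is true.
  s3 (successors {s1, s2, s4, s5, s7}): φ is true.
  s4 (successors {s3, s4, s6, s9}): φ is true.
  s5 (successors {s0, s1, s2, s3, s4, s7}): φ is true.
  s6 (successors {s0, s3, s4, s5, s6, s8}): φ is true.
  s7 (successors {s2, s6, s7, s8, s9}): φ is true.
  s8 (successors {s1, s3, s5, s7}): φ is true.
  s9 (successors {s5}): φ is true.
For instance, at s9:
  At s9: ([]r & ~s) | [](s & r) is false, so ~(([]r & ~s) | [](s & r)) is true.
    At s9: []r & ~s is false, [](s & r) is false, so ([]r & ~s) | [](s & r) is false.
      At s9: []r is false, ~s is false, so []r & ~s is false.
      At s9: [](s & r) requires s & r at every successor {s5}.
        s & r fails at s5, so [](s & r) is false at s9.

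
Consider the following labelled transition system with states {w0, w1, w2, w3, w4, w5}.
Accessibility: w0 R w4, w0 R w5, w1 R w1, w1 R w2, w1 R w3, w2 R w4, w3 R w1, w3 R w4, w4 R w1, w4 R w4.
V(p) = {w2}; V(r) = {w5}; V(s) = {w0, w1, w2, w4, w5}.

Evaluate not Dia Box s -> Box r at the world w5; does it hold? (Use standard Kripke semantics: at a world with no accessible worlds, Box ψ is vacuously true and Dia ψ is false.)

At w5: not Dia Box s is true, Box r is true, so not Dia Box s -> Box r is true.
  At w5: Dia Box s is false, so not Dia Box s is true.
    At w5: no accessible worlds, so Dia Box s is false.
  At w5: no accessible worlds, so Box r holds vacuously.

Yes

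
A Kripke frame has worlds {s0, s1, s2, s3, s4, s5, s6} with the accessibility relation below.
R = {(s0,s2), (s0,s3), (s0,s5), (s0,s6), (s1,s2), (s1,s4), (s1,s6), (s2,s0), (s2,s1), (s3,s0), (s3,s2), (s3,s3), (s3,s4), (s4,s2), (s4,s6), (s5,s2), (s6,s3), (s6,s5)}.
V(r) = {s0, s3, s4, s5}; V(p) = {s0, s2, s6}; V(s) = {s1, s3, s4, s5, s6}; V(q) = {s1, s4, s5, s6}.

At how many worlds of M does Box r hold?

1

Let φ = Box r. Evaluate φ at each world:
  s0 (successors {s2, s3, s5, s6}): φ is false.
  s1 (successors {s2, s4, s6}): φ is false.
  s2 (successors {s0, s1}): φ is false.
  s3 (successors {s0, s2, s3, s4}): φ is false.
  s4 (successors {s2, s6}): φ is false.
  s5 (successors {s2}): φ is false.
  s6 (successors {s3, s5}): φ is true.
For instance, at s2:
  At s2: Box r requires r at every successor {s0, s1}.
    r fails at s1, so Box r is false at s2.
Satisfying worlds: {s6}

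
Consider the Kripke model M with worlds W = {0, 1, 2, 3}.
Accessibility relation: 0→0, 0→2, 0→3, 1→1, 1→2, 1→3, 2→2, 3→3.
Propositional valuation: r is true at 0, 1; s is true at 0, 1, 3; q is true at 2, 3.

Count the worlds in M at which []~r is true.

Let φ = []~r. Evaluate φ at each world:
  0 (successors {0, 2, 3}): φ is false.
  1 (successors {1, 2, 3}): φ is false.
  2 (successors {2}): φ is true.
  3 (successors {3}): φ is true.
For instance, at 1:
  At 1: []~r requires ~r at every successor {1, 2, 3}.
    ~r fails at 1, so []~r is false at 1.
Satisfying worlds: {2, 3}

2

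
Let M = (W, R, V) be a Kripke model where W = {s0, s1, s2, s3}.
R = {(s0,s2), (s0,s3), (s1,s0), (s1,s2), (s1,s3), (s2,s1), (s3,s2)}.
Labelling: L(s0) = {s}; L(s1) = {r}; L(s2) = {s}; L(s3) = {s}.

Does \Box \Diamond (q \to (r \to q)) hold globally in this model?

Yes

Recall that \Box ψ holds at a world iff ψ holds at every accessible world, and \Diamond ψ holds iff ψ holds at some accessible world.
Let φ = \Box \Diamond (q \to (r \to q)). Evaluate φ at each world:
  s0 (successors {s2, s3}): φ is true.
  s1 (successors {s0, s2, s3}): φ is true.
  s2 (successors {s1}): φ is true.
  s3 (successors {s2}): φ is true.
For instance, at s1:
  At s1: \Box \Diamond (q \to (r \to q)) requires \Diamond (q \to (r \to q)) at every successor {s0, s2, s3}.
      At s0: \Diamond (q \to (r \to q)) requires q \to (r \to q) at some successor in {s2, s3}.
        q \to (r \to q) holds at s2, so \Diamond (q \to (r \to q)) is true at s0.
      At s2: \Diamond (q \to (r \to q)) requires q \to (r \to q) at some successor in {s1}.
        q \to (r \to q) holds at s1, so \Diamond (q \to (r \to q)) is true at s2.
      At s3: \Diamond (q \to (r \to q)) requires q \to (r \to q) at some successor in {s2}.
        q \to (r \to q) holds at s2, so \Diamond (q \to (r \to q)) is true at s3.
  So \Box \Diamond (q \to (r \to q)) is true at s1.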